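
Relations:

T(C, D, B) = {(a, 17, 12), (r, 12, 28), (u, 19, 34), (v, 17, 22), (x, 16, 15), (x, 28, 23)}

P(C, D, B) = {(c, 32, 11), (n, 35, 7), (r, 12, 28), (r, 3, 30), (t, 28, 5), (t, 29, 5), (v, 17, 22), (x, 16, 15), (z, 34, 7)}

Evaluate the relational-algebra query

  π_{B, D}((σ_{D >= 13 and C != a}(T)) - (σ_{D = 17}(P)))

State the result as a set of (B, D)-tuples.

Filtering on D >= 13 and C != a leaves {(u, 19, 34), (v, 17, 22), (x, 16, 15), (x, 28, 23)}.
Filtering on D = 17 leaves {(v, 17, 22)}.
Difference: {(u, 19, 34), (v, 17, 22), (x, 16, 15), (x, 28, 23)} with {(v, 17, 22)} → {(u, 19, 34), (x, 16, 15), (x, 28, 23)}
π_{B, D} gives {(15, 16), (23, 28), (34, 19)}.

{(15, 16), (23, 28), (34, 19)}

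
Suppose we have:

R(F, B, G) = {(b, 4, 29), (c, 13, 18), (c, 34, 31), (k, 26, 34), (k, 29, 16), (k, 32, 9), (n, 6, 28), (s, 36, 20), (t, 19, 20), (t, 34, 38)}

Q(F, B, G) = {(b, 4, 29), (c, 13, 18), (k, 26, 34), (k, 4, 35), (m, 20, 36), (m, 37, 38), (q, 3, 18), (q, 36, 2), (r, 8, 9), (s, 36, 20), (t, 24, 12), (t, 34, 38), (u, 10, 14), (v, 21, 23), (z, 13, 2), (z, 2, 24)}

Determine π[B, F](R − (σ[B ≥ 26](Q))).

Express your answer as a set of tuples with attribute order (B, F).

{(13, c), (19, t), (29, k), (32, k), (34, c), (4, b), (6, n)}

σ[B ≥ 26]: keep tuples satisfying B ≥ 26 → {(k, 26, 34), (m, 37, 38), (q, 36, 2), (s, 36, 20), (t, 34, 38)}
Set difference of the two operands is {(b, 4, 29), (c, 13, 18), (c, 34, 31), (k, 29, 16), (k, 32, 9), (n, 6, 28), (t, 19, 20)}.
π[B, F]: project onto (B, F) → {(13, c), (19, t), (29, k), (32, k), (34, c), (4, b), (6, n)}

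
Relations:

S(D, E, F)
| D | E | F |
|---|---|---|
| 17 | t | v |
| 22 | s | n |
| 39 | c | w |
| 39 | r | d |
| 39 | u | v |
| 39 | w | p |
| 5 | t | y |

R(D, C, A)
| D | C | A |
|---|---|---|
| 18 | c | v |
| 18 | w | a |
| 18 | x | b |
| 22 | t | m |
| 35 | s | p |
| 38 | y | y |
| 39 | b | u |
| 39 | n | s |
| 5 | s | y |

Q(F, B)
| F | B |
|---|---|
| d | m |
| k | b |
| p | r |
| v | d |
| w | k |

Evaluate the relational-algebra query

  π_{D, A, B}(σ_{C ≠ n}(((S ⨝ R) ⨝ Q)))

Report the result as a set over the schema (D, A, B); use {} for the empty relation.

{(39, u, d), (39, u, k), (39, u, m), (39, u, r)}

S ⋈ R (natural join on D): {(22, s, n, t, m), (39, c, w, b, u), (39, c, w, n, s), (39, r, d, b, u), (39, r, d, n, s), (39, u, v, b, u), (39, u, v, n, s), (39, w, p, b, u), (39, w, p, n, s), (5, t, y, s, y)}
(S ⨝ R) ⋈ Q (natural join on F): {(39, c, w, b, u, k), (39, c, w, n, s, k), (39, r, d, b, u, m), (39, r, d, n, s, m), (39, u, v, b, u, d), (39, u, v, n, s, d), (39, w, p, b, u, r), (39, w, p, n, s, r)}
Filtering on C ≠ n leaves {(39, c, w, b, u, k), (39, r, d, b, u, m), (39, u, v, b, u, d), (39, w, p, b, u, r)}.
Keep only column(s) D, A, B: {(39, u, d), (39, u, k), (39, u, m), (39, u, r)}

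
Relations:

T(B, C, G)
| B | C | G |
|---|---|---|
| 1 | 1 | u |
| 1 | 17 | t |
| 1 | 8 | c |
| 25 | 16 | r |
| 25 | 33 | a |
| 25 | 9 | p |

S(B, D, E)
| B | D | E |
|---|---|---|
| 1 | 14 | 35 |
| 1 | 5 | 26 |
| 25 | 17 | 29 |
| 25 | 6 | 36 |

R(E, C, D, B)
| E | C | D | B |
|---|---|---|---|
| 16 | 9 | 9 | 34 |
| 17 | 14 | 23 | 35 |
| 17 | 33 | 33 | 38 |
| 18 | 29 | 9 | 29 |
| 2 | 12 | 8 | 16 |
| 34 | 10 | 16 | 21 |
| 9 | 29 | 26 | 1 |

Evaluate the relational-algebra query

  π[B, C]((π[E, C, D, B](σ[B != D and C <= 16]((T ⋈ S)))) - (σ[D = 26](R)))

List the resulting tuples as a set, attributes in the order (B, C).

{(1, 1), (1, 8), (25, 16), (25, 9)}

Natural join on B: {(1, 1, u, 14, 35), (1, 1, u, 5, 26), (1, 17, t, 14, 35), (1, 17, t, 5, 26), (1, 8, c, 14, 35), (1, 8, c, 5, 26), (25, 16, r, 17, 29), (25, 16, r, 6, 36), (25, 33, a, 17, 29), (25, 33, a, 6, 36), (25, 9, p, 17, 29), (25, 9, p, 6, 36)}
Apply σ_{B != D and C <= 16}; surviving tuples: {(1, 1, u, 14, 35), (1, 1, u, 5, 26), (1, 8, c, 14, 35), (1, 8, c, 5, 26), (25, 16, r, 17, 29), (25, 16, r, 6, 36), (25, 9, p, 17, 29), (25, 9, p, 6, 36)}
Keep only column(s) E, C, D, B: {(26, 1, 5, 1), (26, 8, 5, 1), (29, 16, 17, 25), (29, 9, 17, 25), (35, 1, 14, 1), (35, 8, 14, 1), (36, 16, 6, 25), (36, 9, 6, 25)}
Apply σ_{D = 26}; surviving tuples: {(9, 29, 26, 1)}
Taking the difference: {(26, 1, 5, 1), (26, 8, 5, 1), (29, 16, 17, 25), (29, 9, 17, 25), (35, 1, 14, 1), (35, 8, 14, 1), (36, 16, 6, 25), (36, 9, 6, 25)}
Keep only column(s) B, C (4 duplicate(s) eliminated): {(1, 1), (1, 8), (25, 16), (25, 9)}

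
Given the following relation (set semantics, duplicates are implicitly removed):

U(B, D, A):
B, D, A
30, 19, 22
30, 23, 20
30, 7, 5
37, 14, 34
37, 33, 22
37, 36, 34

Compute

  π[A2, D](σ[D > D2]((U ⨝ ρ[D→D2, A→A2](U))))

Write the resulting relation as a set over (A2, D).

{(22, 23), (22, 36), (34, 33), (34, 36), (5, 19), (5, 23)}

ρ[D→D2, A→A2]: schema becomes (B, D2, A2); tuples unchanged.
Natural join on B: {(30, 19, 22, 19, 22), (30, 19, 22, 23, 20), (30, 19, 22, 7, 5), (30, 23, 20, 19, 22), (30, 23, 20, 23, 20), (30, 23, 20, 7, 5), (30, 7, 5, 19, 22), (30, 7, 5, 23, 20), (30, 7, 5, 7, 5), (37, 14, 34, 14, 34), (37, 14, 34, 33, 22), (37, 14, 34, 36, 34), (37, 33, 22, 14, 34), (37, 33, 22, 33, 22), (37, 33, 22, 36, 34), (37, 36, 34, 14, 34), (37, 36, 34, 33, 22), (37, 36, 34, 36, 34)}
Apply σ_{D > D2}; surviving tuples: {(30, 19, 22, 7, 5), (30, 23, 20, 19, 22), (30, 23, 20, 7, 5), (37, 33, 22, 14, 34), (37, 36, 34, 14, 34), (37, 36, 34, 33, 22)}
π[A2, D]: project onto (A2, D) → {(22, 23), (22, 36), (34, 33), (34, 36), (5, 19), (5, 23)}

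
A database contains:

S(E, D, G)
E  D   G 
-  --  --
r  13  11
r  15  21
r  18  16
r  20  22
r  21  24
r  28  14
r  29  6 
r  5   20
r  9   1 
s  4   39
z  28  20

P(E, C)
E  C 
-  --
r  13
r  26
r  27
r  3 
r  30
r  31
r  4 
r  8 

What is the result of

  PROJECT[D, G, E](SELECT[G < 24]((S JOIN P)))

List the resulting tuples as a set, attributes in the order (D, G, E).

{(13, 11, r), (15, 21, r), (18, 16, r), (20, 22, r), (28, 14, r), (29, 6, r), (5, 20, r), (9, 1, r)}

S ⋈ P (natural join on E): {(r, 13, 11, 13), (r, 13, 11, 26), (r, 13, 11, 27), (r, 13, 11, 3), (r, 13, 11, 30), (r, 13, 11, 31), (r, 13, 11, 4), (r, 13, 11, 8), (r, 15, 21, 13), (r, 15, 21, 26), (r, 15, 21, 27), (r, 15, 21, 3), (r, 15, 21, 30), (r, 15, 21, 31), (r, 15, 21, 4), (r, 15, 21, 8), (r, 18, 16, 13), (r, 18, 16, 26), (r, 18, 16, 27), (r, 18, 16, 3), (r, 18, 16, 30), (r, 18, 16, 31), (r, 18, 16, 4), (r, 18, 16, 8), (r, 20, 22, 13), (r, 20, 22, 26), (r, 20, 22, 27), (r, 20, 22, 3), (r, 20, 22, 30), (r, 20, 22, 31), (r, 20, 22, 4), (r, 20, 22, 8), (r, 21, 24, 13), (r, 21, 24, 26), (r, 21, 24, 27), (r, 21, 24, 3), (r, 21, 24, 30), (r, 21, 24, 31), (r, 21, 24, 4), (r, 21, 24, 8), (r, 28, 14, 13), (r, 28, 14, 26), (r, 28, 14, 27), (r, 28, 14, 3), (r, 28, 14, 30), (r, 28, 14, 31), (r, 28, 14, 4), (r, 28, 14, 8), (r, 29, 6, 13), (r, 29, 6, 26), (r, 29, 6, 27), (r, 29, 6, 3), (r, 29, 6, 30), (r, 29, 6, 31), (r, 29, 6, 4), (r, 29, 6, 8), (r, 5, 20, 13), (r, 5, 20, 26), (r, 5, 20, 27), (r, 5, 20, 3), (r, 5, 20, 30), (r, 5, 20, 31), (r, 5, 20, 4), (r, 5, 20, 8), (r, 9, 1, 13), (r, 9, 1, 26), (r, 9, 1, 27), (r, 9, 1, 3), (r, 9, 1, 30), (r, 9, 1, 31), (r, 9, 1, 4), (r, 9, 1, 8)}
Apply σ_{G < 24}; surviving tuples: {(r, 13, 11, 13), (r, 13, 11, 26), (r, 13, 11, 27), (r, 13, 11, 3), (r, 13, 11, 30), (r, 13, 11, 31), (r, 13, 11, 4), (r, 13, 11, 8), (r, 15, 21, 13), (r, 15, 21, 26), (r, 15, 21, 27), (r, 15, 21, 3), (r, 15, 21, 30), (r, 15, 21, 31), (r, 15, 21, 4), (r, 15, 21, 8), (r, 18, 16, 13), (r, 18, 16, 26), (r, 18, 16, 27), (r, 18, 16, 3), (r, 18, 16, 30), (r, 18, 16, 31), (r, 18, 16, 4), (r, 18, 16, 8), (r, 20, 22, 13), (r, 20, 22, 26), (r, 20, 22, 27), (r, 20, 22, 3), (r, 20, 22, 30), (r, 20, 22, 31), (r, 20, 22, 4), (r, 20, 22, 8), (r, 28, 14, 13), (r, 28, 14, 26), (r, 28, 14, 27), (r, 28, 14, 3), (r, 28, 14, 30), (r, 28, 14, 31), (r, 28, 14, 4), (r, 28, 14, 8), (r, 29, 6, 13), (r, 29, 6, 26), (r, 29, 6, 27), (r, 29, 6, 3), (r, 29, 6, 30), (r, 29, 6, 31), (r, 29, 6, 4), (r, 29, 6, 8), (r, 5, 20, 13), (r, 5, 20, 26), (r, 5, 20, 27), (r, 5, 20, 3), (r, 5, 20, 30), (r, 5, 20, 31), (r, 5, 20, 4), (r, 5, 20, 8), (r, 9, 1, 13), (r, 9, 1, 26), (r, 9, 1, 27), (r, 9, 1, 3), (r, 9, 1, 30), (r, 9, 1, 31), (r, 9, 1, 4), (r, 9, 1, 8)}
π[D, G, E]: project onto (D, G, E) (56 duplicate(s) eliminated) → {(13, 11, r), (15, 21, r), (18, 16, r), (20, 22, r), (28, 14, r), (29, 6, r), (5, 20, r), (9, 1, r)}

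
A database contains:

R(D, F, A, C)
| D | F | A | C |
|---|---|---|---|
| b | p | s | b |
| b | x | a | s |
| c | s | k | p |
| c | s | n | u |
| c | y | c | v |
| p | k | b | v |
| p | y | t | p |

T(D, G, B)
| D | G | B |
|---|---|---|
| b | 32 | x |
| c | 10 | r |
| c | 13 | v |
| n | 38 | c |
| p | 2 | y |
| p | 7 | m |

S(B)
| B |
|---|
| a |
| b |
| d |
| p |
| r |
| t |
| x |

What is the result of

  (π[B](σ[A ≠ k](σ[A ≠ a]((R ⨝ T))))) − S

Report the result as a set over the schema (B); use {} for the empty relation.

Natural join on D: {(b, p, s, b, 32, x), (b, x, a, s, 32, x), (c, s, k, p, 10, r), (c, s, k, p, 13, v), (c, s, n, u, 10, r), (c, s, n, u, 13, v), (c, y, c, v, 10, r), (c, y, c, v, 13, v), (p, k, b, v, 2, y), (p, k, b, v, 7, m), (p, y, t, p, 2, y), (p, y, t, p, 7, m)}
Apply σ_{A ≠ a}; surviving tuples: {(b, p, s, b, 32, x), (c, s, k, p, 10, r), (c, s, k, p, 13, v), (c, s, n, u, 10, r), (c, s, n, u, 13, v), (c, y, c, v, 10, r), (c, y, c, v, 13, v), (p, k, b, v, 2, y), (p, k, b, v, 7, m), (p, y, t, p, 2, y), (p, y, t, p, 7, m)}
Apply σ_{A ≠ k}; surviving tuples: {(b, p, s, b, 32, x), (c, s, n, u, 10, r), (c, s, n, u, 13, v), (c, y, c, v, 10, r), (c, y, c, v, 13, v), (p, k, b, v, 2, y), (p, k, b, v, 7, m), (p, y, t, p, 2, y), (p, y, t, p, 7, m)}
π[B]: project onto (B) (4 duplicate(s) eliminated) → {m, r, v, x, y}
Set difference of the two operands is {m, v, y}.

{m, v, y}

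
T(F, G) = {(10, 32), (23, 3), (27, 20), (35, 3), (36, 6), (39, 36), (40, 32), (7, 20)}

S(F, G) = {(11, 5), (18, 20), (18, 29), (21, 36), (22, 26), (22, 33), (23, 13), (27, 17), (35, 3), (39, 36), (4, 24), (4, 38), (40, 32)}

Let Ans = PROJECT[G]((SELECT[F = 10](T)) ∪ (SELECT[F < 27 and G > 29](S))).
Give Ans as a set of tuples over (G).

{32, 33, 36, 38}

Selection F = 10: {(10, 32)}
Selection F < 27 and G > 29: {(21, 36), (22, 33), (4, 38)}
Taking the union: {(10, 32), (21, 36), (22, 33), (4, 38)}
Projecting to G: {32, 33, 36, 38}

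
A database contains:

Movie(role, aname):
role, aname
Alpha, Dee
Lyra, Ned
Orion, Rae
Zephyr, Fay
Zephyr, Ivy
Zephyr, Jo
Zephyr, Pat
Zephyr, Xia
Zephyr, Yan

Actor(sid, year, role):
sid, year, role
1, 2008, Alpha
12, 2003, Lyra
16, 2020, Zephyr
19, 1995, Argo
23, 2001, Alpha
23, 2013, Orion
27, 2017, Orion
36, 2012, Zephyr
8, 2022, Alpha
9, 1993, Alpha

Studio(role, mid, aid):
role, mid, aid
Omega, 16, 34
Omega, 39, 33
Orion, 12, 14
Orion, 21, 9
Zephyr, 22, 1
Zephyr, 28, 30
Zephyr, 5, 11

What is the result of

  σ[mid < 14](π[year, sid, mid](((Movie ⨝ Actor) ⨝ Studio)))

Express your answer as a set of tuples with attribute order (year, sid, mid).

{(2012, 36, 5), (2013, 23, 12), (2017, 27, 12), (2020, 16, 5)}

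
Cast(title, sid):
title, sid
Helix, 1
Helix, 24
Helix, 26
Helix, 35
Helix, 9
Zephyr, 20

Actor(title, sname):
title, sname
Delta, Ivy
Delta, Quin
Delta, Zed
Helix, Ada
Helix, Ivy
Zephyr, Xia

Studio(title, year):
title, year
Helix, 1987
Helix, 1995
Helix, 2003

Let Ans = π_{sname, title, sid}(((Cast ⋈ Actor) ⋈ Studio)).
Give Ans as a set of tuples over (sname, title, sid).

Joining Cast and Actor on title yields {(Helix, 1, Ada), (Helix, 1, Ivy), (Helix, 24, Ada), (Helix, 24, Ivy), (Helix, 26, Ada), (Helix, 26, Ivy), (Helix, 35, Ada), (Helix, 35, Ivy), (Helix, 9, Ada), (Helix, 9, Ivy), (Zephyr, 20, Xia)}.
Joining (Cast ⋈ Actor) and Studio on title yields {(Helix, 1, Ada, 1987), (Helix, 1, Ada, 1995), (Helix, 1, Ada, 2003), (Helix, 1, Ivy, 1987), (Helix, 1, Ivy, 1995), (Helix, 1, Ivy, 2003), (Helix, 24, Ada, 1987), (Helix, 24, Ada, 1995), (Helix, 24, Ada, 2003), (Helix, 24, Ivy, 1987), (Helix, 24, Ivy, 1995), (Helix, 24, Ivy, 2003), (Helix, 26, Ada, 1987), (Helix, 26, Ada, 1995), (Helix, 26, Ada, 2003), (Helix, 26, Ivy, 1987), (Helix, 26, Ivy, 1995), (Helix, 26, Ivy, 2003), (Helix, 35, Ada, 1987), (Helix, 35, Ada, 1995), (Helix, 35, Ada, 2003), (Helix, 35, Ivy, 1987), (Helix, 35, Ivy, 1995), (Helix, 35, Ivy, 2003), (Helix, 9, Ada, 1987), (Helix, 9, Ada, 1995), (Helix, 9, Ada, 2003), (Helix, 9, Ivy, 1987), (Helix, 9, Ivy, 1995), (Helix, 9, Ivy, 2003)}.
π[sname, title, sid]: project onto (sname, title, sid) (20 duplicate(s) eliminated) → {(Ada, Helix, 1), (Ada, Helix, 24), (Ada, Helix, 26), (Ada, Helix, 35), (Ada, Helix, 9), (Ivy, Helix, 1), (Ivy, Helix, 24), (Ivy, Helix, 26), (Ivy, Helix, 35), (Ivy, Helix, 9)}

{(Ada, Helix, 1), (Ada, Helix, 24), (Ada, Helix, 26), (Ada, Helix, 35), (Ada, Helix, 9), (Ivy, Helix, 1), (Ivy, Helix, 24), (Ivy, Helix, 26), (Ivy, Helix, 35), (Ivy, Helix, 9)}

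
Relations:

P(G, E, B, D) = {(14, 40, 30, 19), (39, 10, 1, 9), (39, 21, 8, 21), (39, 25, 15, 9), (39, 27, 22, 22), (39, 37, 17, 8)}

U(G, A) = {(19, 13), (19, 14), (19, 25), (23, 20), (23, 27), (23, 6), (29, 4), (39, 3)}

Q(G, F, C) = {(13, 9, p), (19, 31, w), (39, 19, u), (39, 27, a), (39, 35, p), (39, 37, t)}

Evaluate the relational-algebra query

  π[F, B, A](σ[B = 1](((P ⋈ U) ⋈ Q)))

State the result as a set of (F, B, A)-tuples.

Joining P and U on G yields {(39, 10, 1, 9, 3), (39, 21, 8, 21, 3), (39, 25, 15, 9, 3), (39, 27, 22, 22, 3), (39, 37, 17, 8, 3)}.
Joining (P ⋈ U) and Q on G yields {(39, 10, 1, 9, 3, 19, u), (39, 10, 1, 9, 3, 27, a), (39, 10, 1, 9, 3, 35, p), (39, 10, 1, 9, 3, 37, t), (39, 21, 8, 21, 3, 19, u), (39, 21, 8, 21, 3, 27, a), (39, 21, 8, 21, 3, 35, p), (39, 21, 8, 21, 3, 37, t), (39, 25, 15, 9, 3, 19, u), (39, 25, 15, 9, 3, 27, a), (39, 25, 15, 9, 3, 35, p), (39, 25, 15, 9, 3, 37, t), (39, 27, 22, 22, 3, 19, u), (39, 27, 22, 22, 3, 27, a), (39, 27, 22, 22, 3, 35, p), (39, 27, 22, 22, 3, 37, t), (39, 37, 17, 8, 3, 19, u), (39, 37, 17, 8, 3, 27, a), (39, 37, 17, 8, 3, 35, p), (39, 37, 17, 8, 3, 37, t)}.
Selection B = 1: {(39, 10, 1, 9, 3, 19, u), (39, 10, 1, 9, 3, 27, a), (39, 10, 1, 9, 3, 35, p), (39, 10, 1, 9, 3, 37, t)}
Keep only column(s) F, B, A: {(19, 1, 3), (27, 1, 3), (35, 1, 3), (37, 1, 3)}

{(19, 1, 3), (27, 1, 3), (35, 1, 3), (37, 1, 3)}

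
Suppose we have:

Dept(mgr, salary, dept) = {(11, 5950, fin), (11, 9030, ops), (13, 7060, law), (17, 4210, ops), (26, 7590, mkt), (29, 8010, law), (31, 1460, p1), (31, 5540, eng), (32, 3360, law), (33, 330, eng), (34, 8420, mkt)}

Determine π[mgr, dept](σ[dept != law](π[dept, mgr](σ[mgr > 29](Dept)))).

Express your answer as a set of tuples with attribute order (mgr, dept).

{(31, eng), (31, p1), (33, eng), (34, mkt)}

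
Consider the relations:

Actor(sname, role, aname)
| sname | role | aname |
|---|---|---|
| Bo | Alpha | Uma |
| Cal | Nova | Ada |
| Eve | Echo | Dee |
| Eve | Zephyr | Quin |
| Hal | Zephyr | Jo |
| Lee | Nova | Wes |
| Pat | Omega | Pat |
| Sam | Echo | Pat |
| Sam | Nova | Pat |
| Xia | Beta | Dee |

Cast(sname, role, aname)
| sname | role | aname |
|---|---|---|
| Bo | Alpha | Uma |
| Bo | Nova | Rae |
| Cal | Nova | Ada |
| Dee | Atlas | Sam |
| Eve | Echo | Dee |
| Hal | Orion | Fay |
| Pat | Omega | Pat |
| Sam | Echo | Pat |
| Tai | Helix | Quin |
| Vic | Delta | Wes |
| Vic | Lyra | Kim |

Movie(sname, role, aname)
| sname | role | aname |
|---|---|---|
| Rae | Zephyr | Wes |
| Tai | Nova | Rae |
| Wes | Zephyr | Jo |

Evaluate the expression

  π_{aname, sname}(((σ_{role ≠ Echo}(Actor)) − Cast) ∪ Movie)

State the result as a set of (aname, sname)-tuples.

Apply σ_{role ≠ Echo}; surviving tuples: {(Bo, Alpha, Uma), (Cal, Nova, Ada), (Eve, Zephyr, Quin), (Hal, Zephyr, Jo), (Lee, Nova, Wes), (Pat, Omega, Pat), (Sam, Nova, Pat), (Xia, Beta, Dee)}
Difference: {(Bo, Alpha, Uma), (Cal, Nova, Ada), (Eve, Zephyr, Quin), (Hal, Zephyr, Jo), (Lee, Nova, Wes), (Pat, Omega, Pat), (Sam, Nova, Pat), (Xia, Beta, Dee)} with {(Bo, Alpha, Uma), (Bo, Nova, Rae), (Cal, Nova, Ada), (Dee, Atlas, Sam), (Eve, Echo, Dee), (Hal, Orion, Fay), (Pat, Omega, Pat), (Sam, Echo, Pat), (Tai, Helix, Quin), (Vic, Delta, Wes), (Vic, Lyra, Kim)} → {(Eve, Zephyr, Quin), (Hal, Zephyr, Jo), (Lee, Nova, Wes), (Sam, Nova, Pat), (Xia, Beta, Dee)}
Union: {(Eve, Zephyr, Quin), (Hal, Zephyr, Jo), (Lee, Nova, Wes), (Sam, Nova, Pat), (Xia, Beta, Dee)} with {(Rae, Zephyr, Wes), (Tai, Nova, Rae), (Wes, Zephyr, Jo)} → {(Eve, Zephyr, Quin), (Hal, Zephyr, Jo), (Lee, Nova, Wes), (Rae, Zephyr, Wes), (Sam, Nova, Pat), (Tai, Nova, Rae), (Wes, Zephyr, Jo), (Xia, Beta, Dee)}
π[aname, sname]: project onto (aname, sname) → {(Dee, Xia), (Jo, Hal), (Jo, Wes), (Pat, Sam), (Quin, Eve), (Rae, Tai), (Wes, Lee), (Wes, Rae)}

{(Dee, Xia), (Jo, Hal), (Jo, Wes), (Pat, Sam), (Quin, Eve), (Rae, Tai), (Wes, Lee), (Wes, Rae)}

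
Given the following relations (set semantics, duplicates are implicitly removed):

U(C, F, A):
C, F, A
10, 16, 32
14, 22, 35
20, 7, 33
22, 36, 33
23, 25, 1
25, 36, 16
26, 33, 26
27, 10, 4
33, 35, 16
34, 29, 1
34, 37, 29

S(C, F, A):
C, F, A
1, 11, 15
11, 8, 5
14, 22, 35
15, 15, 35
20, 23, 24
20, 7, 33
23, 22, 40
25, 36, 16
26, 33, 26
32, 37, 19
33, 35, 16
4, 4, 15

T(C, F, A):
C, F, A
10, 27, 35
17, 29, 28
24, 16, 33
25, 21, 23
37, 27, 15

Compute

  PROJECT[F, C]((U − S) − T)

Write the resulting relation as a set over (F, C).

{(10, 27), (16, 10), (25, 23), (29, 34), (36, 22), (37, 34)}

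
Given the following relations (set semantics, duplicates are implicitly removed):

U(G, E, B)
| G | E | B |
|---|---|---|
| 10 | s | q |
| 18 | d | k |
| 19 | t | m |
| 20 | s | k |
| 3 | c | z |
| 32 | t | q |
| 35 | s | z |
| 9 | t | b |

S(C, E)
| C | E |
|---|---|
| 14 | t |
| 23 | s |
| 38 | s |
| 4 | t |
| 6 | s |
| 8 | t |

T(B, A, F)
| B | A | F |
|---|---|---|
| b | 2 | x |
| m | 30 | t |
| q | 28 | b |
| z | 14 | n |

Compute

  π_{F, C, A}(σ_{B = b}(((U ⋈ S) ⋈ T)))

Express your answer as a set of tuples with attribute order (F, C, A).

{(x, 14, 2), (x, 4, 2), (x, 8, 2)}

Joining U and S on E yields {(10, s, q, 23), (10, s, q, 38), (10, s, q, 6), (19, t, m, 14), (19, t, m, 4), (19, t, m, 8), (20, s, k, 23), (20, s, k, 38), (20, s, k, 6), (32, t, q, 14), (32, t, q, 4), (32, t, q, 8), (35, s, z, 23), (35, s, z, 38), (35, s, z, 6), (9, t, b, 14), (9, t, b, 4), (9, t, b, 8)}.
Joining (U ⋈ S) and T on B yields {(10, s, q, 23, 28, b), (10, s, q, 38, 28, b), (10, s, q, 6, 28, b), (19, t, m, 14, 30, t), (19, t, m, 4, 30, t), (19, t, m, 8, 30, t), (32, t, q, 14, 28, b), (32, t, q, 4, 28, b), (32, t, q, 8, 28, b), (35, s, z, 23, 14, n), (35, s, z, 38, 14, n), (35, s, z, 6, 14, n), (9, t, b, 14, 2, x), (9, t, b, 4, 2, x), (9, t, b, 8, 2, x)}.
σ[B = b]: keep tuples satisfying B = b → {(9, t, b, 14, 2, x), (9, t, b, 4, 2, x), (9, t, b, 8, 2, x)}
π_{F, C, A} gives {(x, 14, 2), (x, 4, 2), (x, 8, 2)}.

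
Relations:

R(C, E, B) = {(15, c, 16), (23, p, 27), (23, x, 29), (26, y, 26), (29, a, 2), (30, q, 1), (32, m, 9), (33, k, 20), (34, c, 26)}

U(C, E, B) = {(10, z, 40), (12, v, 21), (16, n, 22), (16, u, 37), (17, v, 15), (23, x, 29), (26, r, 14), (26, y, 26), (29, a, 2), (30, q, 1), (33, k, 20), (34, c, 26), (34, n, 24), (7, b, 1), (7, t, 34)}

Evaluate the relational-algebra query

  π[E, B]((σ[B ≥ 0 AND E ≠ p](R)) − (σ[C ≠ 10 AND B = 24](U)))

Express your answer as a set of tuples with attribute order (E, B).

σ[B ≥ 0 AND E ≠ p]: keep tuples satisfying B ≥ 0 AND E ≠ p → {(15, c, 16), (23, x, 29), (26, y, 26), (29, a, 2), (30, q, 1), (32, m, 9), (33, k, 20), (34, c, 26)}
σ[C ≠ 10 AND B = 24]: keep tuples satisfying C ≠ 10 AND B = 24 → {(34, n, 24)}
Set difference of the two operands is {(15, c, 16), (23, x, 29), (26, y, 26), (29, a, 2), (30, q, 1), (32, m, 9), (33, k, 20), (34, c, 26)}.
π[E, B]: project onto (E, B) → {(a, 2), (c, 16), (c, 26), (k, 20), (m, 9), (q, 1), (x, 29), (y, 26)}

{(a, 2), (c, 16), (c, 26), (k, 20), (m, 9), (q, 1), (x, 29), (y, 26)}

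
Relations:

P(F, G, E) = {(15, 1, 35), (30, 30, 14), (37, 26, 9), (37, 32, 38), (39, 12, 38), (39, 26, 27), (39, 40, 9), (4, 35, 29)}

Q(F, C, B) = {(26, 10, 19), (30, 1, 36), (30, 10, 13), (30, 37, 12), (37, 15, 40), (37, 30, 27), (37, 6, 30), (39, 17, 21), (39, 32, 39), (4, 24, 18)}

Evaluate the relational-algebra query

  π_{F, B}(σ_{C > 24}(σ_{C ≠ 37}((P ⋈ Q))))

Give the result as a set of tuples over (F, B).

{(37, 27), (39, 39)}

Joining P and Q on F yields {(30, 30, 14, 1, 36), (30, 30, 14, 10, 13), (30, 30, 14, 37, 12), (37, 26, 9, 15, 40), (37, 26, 9, 30, 27), (37, 26, 9, 6, 30), (37, 32, 38, 15, 40), (37, 32, 38, 30, 27), (37, 32, 38, 6, 30), (39, 12, 38, 17, 21), (39, 12, 38, 32, 39), (39, 26, 27, 17, 21), (39, 26, 27, 32, 39), (39, 40, 9, 17, 21), (39, 40, 9, 32, 39), (4, 35, 29, 24, 18)}.
Selection C ≠ 37: {(30, 30, 14, 1, 36), (30, 30, 14, 10, 13), (37, 26, 9, 15, 40), (37, 26, 9, 30, 27), (37, 26, 9, 6, 30), (37, 32, 38, 15, 40), (37, 32, 38, 30, 27), (37, 32, 38, 6, 30), (39, 12, 38, 17, 21), (39, 12, 38, 32, 39), (39, 26, 27, 17, 21), (39, 26, 27, 32, 39), (39, 40, 9, 17, 21), (39, 40, 9, 32, 39), (4, 35, 29, 24, 18)}
Selection C > 24: {(37, 26, 9, 30, 27), (37, 32, 38, 30, 27), (39, 12, 38, 32, 39), (39, 26, 27, 32, 39), (39, 40, 9, 32, 39)}
π_{F, B} gives {(37, 27), (39, 39)} (3 duplicate(s) eliminated).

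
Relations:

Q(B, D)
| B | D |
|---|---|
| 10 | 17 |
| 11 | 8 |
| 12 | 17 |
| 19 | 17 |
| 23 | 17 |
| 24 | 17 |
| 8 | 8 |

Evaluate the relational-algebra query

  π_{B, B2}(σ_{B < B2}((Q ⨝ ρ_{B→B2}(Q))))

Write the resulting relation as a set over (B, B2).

ρ[B→B2]: schema becomes (B2, D); tuples unchanged.
Joining Q and ρ_{B→B2}(Q) on D yields {(10, 17, 10), (10, 17, 12), (10, 17, 19), (10, 17, 23), (10, 17, 24), (11, 8, 11), (11, 8, 8), (12, 17, 10), (12, 17, 12), (12, 17, 19), (12, 17, 23), (12, 17, 24), (19, 17, 10), (19, 17, 12), (19, 17, 19), (19, 17, 23), (19, 17, 24), (23, 17, 10), (23, 17, 12), (23, 17, 19), (23, 17, 23), (23, 17, 24), (24, 17, 10), (24, 17, 12), (24, 17, 19), (24, 17, 23), (24, 17, 24), (8, 8, 11), (8, 8, 8)}.
Apply σ_{B < B2}; surviving tuples: {(10, 17, 12), (10, 17, 19), (10, 17, 23), (10, 17, 24), (12, 17, 19), (12, 17, 23), (12, 17, 24), (19, 17, 23), (19, 17, 24), (23, 17, 24), (8, 8, 11)}
π_{B, B2} gives {(10, 12), (10, 19), (10, 23), (10, 24), (12, 19), (12, 23), (12, 24), (19, 23), (19, 24), (23, 24), (8, 11)}.

{(10, 12), (10, 19), (10, 23), (10, 24), (12, 19), (12, 23), (12, 24), (19, 23), (19, 24), (23, 24), (8, 11)}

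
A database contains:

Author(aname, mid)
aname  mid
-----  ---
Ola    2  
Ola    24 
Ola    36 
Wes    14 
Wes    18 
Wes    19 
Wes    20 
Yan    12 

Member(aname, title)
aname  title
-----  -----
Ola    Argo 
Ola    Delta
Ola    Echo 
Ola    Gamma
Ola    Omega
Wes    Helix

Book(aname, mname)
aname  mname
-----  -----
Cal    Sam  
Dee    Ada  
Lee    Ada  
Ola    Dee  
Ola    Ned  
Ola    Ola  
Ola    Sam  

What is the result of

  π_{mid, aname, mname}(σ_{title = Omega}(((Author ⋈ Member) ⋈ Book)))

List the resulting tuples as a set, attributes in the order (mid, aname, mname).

{(2, Ola, Dee), (2, Ola, Ned), (2, Ola, Ola), (2, Ola, Sam), (24, Ola, Dee), (24, Ola, Ned), (24, Ola, Ola), (24, Ola, Sam), (36, Ola, Dee), (36, Ola, Ned), (36, Ola, Ola), (36, Ola, Sam)}

Author ⋈ Member (natural join on aname): {(Ola, 2, Argo), (Ola, 2, Delta), (Ola, 2, Echo), (Ola, 2, Gamma), (Ola, 2, Omega), (Ola, 24, Argo), (Ola, 24, Delta), (Ola, 24, Echo), (Ola, 24, Gamma), (Ola, 24, Omega), (Ola, 36, Argo), (Ola, 36, Delta), (Ola, 36, Echo), (Ola, 36, Gamma), (Ola, 36, Omega), (Wes, 14, Helix), (Wes, 18, Helix), (Wes, 19, Helix), (Wes, 20, Helix)}
(Author ⋈ Member) ⋈ Book (natural join on aname): {(Ola, 2, Argo, Dee), (Ola, 2, Argo, Ned), (Ola, 2, Argo, Ola), (Ola, 2, Argo, Sam), (Ola, 2, Delta, Dee), (Ola, 2, Delta, Ned), (Ola, 2, Delta, Ola), (Ola, 2, Delta, Sam), (Ola, 2, Echo, Dee), (Ola, 2, Echo, Ned), (Ola, 2, Echo, Ola), (Ola, 2, Echo, Sam), (Ola, 2, Gamma, Dee), (Ola, 2, Gamma, Ned), (Ola, 2, Gamma, Ola), (Ola, 2, Gamma, Sam), (Ola, 2, Omega, Dee), (Ola, 2, Omega, Ned), (Ola, 2, Omega, Ola), (Ola, 2, Omega, Sam), (Ola, 24, Argo, Dee), (Ola, 24, Argo, Ned), (Ola, 24, Argo, Ola), (Ola, 24, Argo, Sam), (Ola, 24, Delta, Dee), (Ola, 24, Delta, Ned), (Ola, 24, Delta, Ola), (Ola, 24, Delta, Sam), (Ola, 24, Echo, Dee), (Ola, 24, Echo, Ned), (Ola, 24, Echo, Ola), (Ola, 24, Echo, Sam), (Ola, 24, Gamma, Dee), (Ola, 24, Gamma, Ned), (Ola, 24, Gamma, Ola), (Ola, 24, Gamma, Sam), (Ola, 24, Omega, Dee), (Ola, 24, Omega, Ned), (Ola, 24, Omega, Ola), (Ola, 24, Omega, Sam), (Ola, 36, Argo, Dee), (Ola, 36, Argo, Ned), (Ola, 36, Argo, Ola), (Ola, 36, Argo, Sam), (Ola, 36, Delta, Dee), (Ola, 36, Delta, Ned), (Ola, 36, Delta, Ola), (Ola, 36, Delta, Sam), (Ola, 36, Echo, Dee), (Ola, 36, Echo, Ned), (Ola, 36, Echo, Ola), (Ola, 36, Echo, Sam), (Ola, 36, Gamma, Dee), (Ola, 36, Gamma, Ned), (Ola, 36, Gamma, Ola), (Ola, 36, Gamma, Sam), (Ola, 36, Omega, Dee), (Ola, 36, Omega, Ned), (Ola, 36, Omega, Ola), (Ola, 36, Omega, Sam)}
σ[title = Omega]: keep tuples satisfying title = Omega → {(Ola, 2, Omega, Dee), (Ola, 2, Omega, Ned), (Ola, 2, Omega, Ola), (Ola, 2, Omega, Sam), (Ola, 24, Omega, Dee), (Ola, 24, Omega, Ned), (Ola, 24, Omega, Ola), (Ola, 24, Omega, Sam), (Ola, 36, Omega, Dee), (Ola, 36, Omega, Ned), (Ola, 36, Omega, Ola), (Ola, 36, Omega, Sam)}
π_{mid, aname, mname} gives {(2, Ola, Dee), (2, Ola, Ned), (2, Ola, Ola), (2, Ola, Sam), (24, Ola, Dee), (24, Ola, Ned), (24, Ola, Ola), (24, Ola, Sam), (36, Ola, Dee), (36, Ola, Ned), (36, Ola, Ola), (36, Ola, Sam)}.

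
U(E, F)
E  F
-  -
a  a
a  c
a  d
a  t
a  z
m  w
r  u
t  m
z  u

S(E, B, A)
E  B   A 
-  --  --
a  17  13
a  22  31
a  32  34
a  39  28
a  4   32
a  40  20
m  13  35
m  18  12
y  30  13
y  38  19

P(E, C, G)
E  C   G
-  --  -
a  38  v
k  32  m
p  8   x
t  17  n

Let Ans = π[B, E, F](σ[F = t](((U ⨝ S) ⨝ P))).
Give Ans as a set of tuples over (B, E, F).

{(17, a, t), (22, a, t), (32, a, t), (39, a, t), (4, a, t), (40, a, t)}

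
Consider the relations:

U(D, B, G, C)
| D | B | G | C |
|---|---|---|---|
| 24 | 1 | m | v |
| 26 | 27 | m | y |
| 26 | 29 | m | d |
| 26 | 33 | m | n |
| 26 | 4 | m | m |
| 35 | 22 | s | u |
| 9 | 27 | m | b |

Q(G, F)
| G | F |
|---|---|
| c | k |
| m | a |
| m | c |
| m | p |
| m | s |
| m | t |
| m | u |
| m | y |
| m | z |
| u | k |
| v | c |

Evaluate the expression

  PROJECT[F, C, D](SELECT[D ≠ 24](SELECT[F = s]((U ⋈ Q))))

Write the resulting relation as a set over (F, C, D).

U ⋈ Q (natural join on G): {(24, 1, m, v, a), (24, 1, m, v, c), (24, 1, m, v, p), (24, 1, m, v, s), (24, 1, m, v, t), (24, 1, m, v, u), (24, 1, m, v, y), (24, 1, m, v, z), (26, 27, m, y, a), (26, 27, m, y, c), (26, 27, m, y, p), (26, 27, m, y, s), (26, 27, m, y, t), (26, 27, m, y, u), (26, 27, m, y, y), (26, 27, m, y, z), (26, 29, m, d, a), (26, 29, m, d, c), (26, 29, m, d, p), (26, 29, m, d, s), (26, 29, m, d, t), (26, 29, m, d, u), (26, 29, m, d, y), (26, 29, m, d, z), (26, 33, m, n, a), (26, 33, m, n, c), (26, 33, m, n, p), (26, 33, m, n, s), (26, 33, m, n, t), (26, 33, m, n, u), (26, 33, m, n, y), (26, 33, m, n, z), (26, 4, m, m, a), (26, 4, m, m, c), (26, 4, m, m, p), (26, 4, m, m, s), (26, 4, m, m, t), (26, 4, m, m, u), (26, 4, m, m, y), (26, 4, m, m, z), (9, 27, m, b, a), (9, 27, m, b, c), (9, 27, m, b, p), (9, 27, m, b, s), (9, 27, m, b, t), (9, 27, m, b, u), (9, 27, m, b, y), (9, 27, m, b, z)}
Selection F = s: {(24, 1, m, v, s), (26, 27, m, y, s), (26, 29, m, d, s), (26, 33, m, n, s), (26, 4, m, m, s), (9, 27, m, b, s)}
Selection D ≠ 24: {(26, 27, m, y, s), (26, 29, m, d, s), (26, 33, m, n, s), (26, 4, m, m, s), (9, 27, m, b, s)}
π[F, C, D]: project onto (F, C, D) → {(s, b, 9), (s, d, 26), (s, m, 26), (s, n, 26), (s, y, 26)}

{(s, b, 9), (s, d, 26), (s, m, 26), (s, n, 26), (s, y, 26)}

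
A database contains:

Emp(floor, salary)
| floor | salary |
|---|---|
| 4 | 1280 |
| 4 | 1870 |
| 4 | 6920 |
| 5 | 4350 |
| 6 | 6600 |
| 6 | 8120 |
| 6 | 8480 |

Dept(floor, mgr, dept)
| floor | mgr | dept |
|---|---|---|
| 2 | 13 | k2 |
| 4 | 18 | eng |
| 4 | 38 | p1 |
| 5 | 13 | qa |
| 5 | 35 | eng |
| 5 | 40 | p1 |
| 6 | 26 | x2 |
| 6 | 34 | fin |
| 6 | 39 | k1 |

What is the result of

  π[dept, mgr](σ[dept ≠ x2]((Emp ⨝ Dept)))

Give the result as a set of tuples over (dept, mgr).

{(eng, 18), (eng, 35), (fin, 34), (k1, 39), (p1, 38), (p1, 40), (qa, 13)}

Joining Emp and Dept on floor yields {(4, 1280, 18, eng), (4, 1280, 38, p1), (4, 1870, 18, eng), (4, 1870, 38, p1), (4, 6920, 18, eng), (4, 6920, 38, p1), (5, 4350, 13, qa), (5, 4350, 35, eng), (5, 4350, 40, p1), (6, 6600, 26, x2), (6, 6600, 34, fin), (6, 6600, 39, k1), (6, 8120, 26, x2), (6, 8120, 34, fin), (6, 8120, 39, k1), (6, 8480, 26, x2), (6, 8480, 34, fin), (6, 8480, 39, k1)}.
Selection dept ≠ x2: {(4, 1280, 18, eng), (4, 1280, 38, p1), (4, 1870, 18, eng), (4, 1870, 38, p1), (4, 6920, 18, eng), (4, 6920, 38, p1), (5, 4350, 13, qa), (5, 4350, 35, eng), (5, 4350, 40, p1), (6, 6600, 34, fin), (6, 6600, 39, k1), (6, 8120, 34, fin), (6, 8120, 39, k1), (6, 8480, 34, fin), (6, 8480, 39, k1)}
π_{dept, mgr} gives {(eng, 18), (eng, 35), (fin, 34), (k1, 39), (p1, 38), (p1, 40), (qa, 13)} (8 duplicate(s) eliminated).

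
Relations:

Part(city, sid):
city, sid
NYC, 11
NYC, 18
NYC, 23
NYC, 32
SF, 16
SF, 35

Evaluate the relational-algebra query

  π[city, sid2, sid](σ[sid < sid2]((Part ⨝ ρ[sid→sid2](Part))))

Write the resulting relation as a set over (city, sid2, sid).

{(NYC, 18, 11), (NYC, 23, 11), (NYC, 23, 18), (NYC, 32, 11), (NYC, 32, 18), (NYC, 32, 23), (SF, 35, 16)}

ρ[sid→sid2]: schema becomes (city, sid2); tuples unchanged.
Natural join on city: {(NYC, 11, 11), (NYC, 11, 18), (NYC, 11, 23), (NYC, 11, 32), (NYC, 18, 11), (NYC, 18, 18), (NYC, 18, 23), (NYC, 18, 32), (NYC, 23, 11), (NYC, 23, 18), (NYC, 23, 23), (NYC, 23, 32), (NYC, 32, 11), (NYC, 32, 18), (NYC, 32, 23), (NYC, 32, 32), (SF, 16, 16), (SF, 16, 35), (SF, 35, 16), (SF, 35, 35)}
Selection sid < sid2: {(NYC, 11, 18), (NYC, 11, 23), (NYC, 11, 32), (NYC, 18, 23), (NYC, 18, 32), (NYC, 23, 32), (SF, 16, 35)}
Keep only column(s) city, sid2, sid: {(NYC, 18, 11), (NYC, 23, 11), (NYC, 23, 18), (NYC, 32, 11), (NYC, 32, 18), (NYC, 32, 23), (SF, 35, 16)}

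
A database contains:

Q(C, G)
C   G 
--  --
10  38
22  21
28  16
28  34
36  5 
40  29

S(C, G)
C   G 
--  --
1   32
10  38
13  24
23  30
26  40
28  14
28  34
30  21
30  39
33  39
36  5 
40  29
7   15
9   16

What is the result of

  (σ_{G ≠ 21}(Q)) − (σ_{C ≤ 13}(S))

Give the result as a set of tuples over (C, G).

{(28, 16), (28, 34), (36, 5), (40, 29)}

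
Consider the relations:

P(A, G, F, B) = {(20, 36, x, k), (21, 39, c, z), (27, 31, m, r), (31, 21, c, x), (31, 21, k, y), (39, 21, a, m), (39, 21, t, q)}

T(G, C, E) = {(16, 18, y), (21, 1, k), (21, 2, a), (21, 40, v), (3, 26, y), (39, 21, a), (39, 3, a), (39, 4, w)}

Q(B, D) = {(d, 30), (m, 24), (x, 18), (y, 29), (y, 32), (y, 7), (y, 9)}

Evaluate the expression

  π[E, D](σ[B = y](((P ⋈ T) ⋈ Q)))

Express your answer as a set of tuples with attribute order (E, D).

{(a, 29), (a, 32), (a, 7), (a, 9), (k, 29), (k, 32), (k, 7), (k, 9), (v, 29), (v, 32), (v, 7), (v, 9)}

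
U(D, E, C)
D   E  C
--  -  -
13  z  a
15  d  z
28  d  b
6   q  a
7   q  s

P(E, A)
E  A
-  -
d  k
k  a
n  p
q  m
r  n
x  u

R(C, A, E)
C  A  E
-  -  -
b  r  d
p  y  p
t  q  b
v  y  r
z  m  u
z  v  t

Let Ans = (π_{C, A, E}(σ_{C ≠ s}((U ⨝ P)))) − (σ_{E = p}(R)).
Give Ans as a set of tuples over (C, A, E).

U ⋈ P (natural join on E): {(15, d, z, k), (28, d, b, k), (6, q, a, m), (7, q, s, m)}
σ[C ≠ s]: keep tuples satisfying C ≠ s → {(15, d, z, k), (28, d, b, k), (6, q, a, m)}
π[C, A, E]: project onto (C, A, E) → {(a, m, q), (b, k, d), (z, k, d)}
σ[E = p]: keep tuples satisfying E = p → {(p, y, p)}
Set difference of the two operands is {(a, m, q), (b, k, d), (z, k, d)}.

{(a, m, q), (b, k, d), (z, k, d)}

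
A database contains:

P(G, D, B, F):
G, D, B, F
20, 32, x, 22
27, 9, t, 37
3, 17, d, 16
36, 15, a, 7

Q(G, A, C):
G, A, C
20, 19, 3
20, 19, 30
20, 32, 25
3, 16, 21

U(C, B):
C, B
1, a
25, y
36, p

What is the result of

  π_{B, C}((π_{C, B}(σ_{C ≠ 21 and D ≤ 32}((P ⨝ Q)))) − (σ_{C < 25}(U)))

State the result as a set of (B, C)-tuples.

Natural join on G: {(20, 32, x, 22, 19, 3), (20, 32, x, 22, 19, 30), (20, 32, x, 22, 32, 25), (3, 17, d, 16, 16, 21)}
Filtering on C ≠ 21 and D ≤ 32 leaves {(20, 32, x, 22, 19, 3), (20, 32, x, 22, 19, 30), (20, 32, x, 22, 32, 25)}.
π[C, B]: project onto (C, B) → {(25, x), (3, x), (30, x)}
Filtering on C < 25 leaves {(1, a)}.
Taking the difference: {(25, x), (3, x), (30, x)}
π[B, C]: project onto (B, C) → {(x, 25), (x, 3), (x, 30)}

{(x, 25), (x, 3), (x, 30)}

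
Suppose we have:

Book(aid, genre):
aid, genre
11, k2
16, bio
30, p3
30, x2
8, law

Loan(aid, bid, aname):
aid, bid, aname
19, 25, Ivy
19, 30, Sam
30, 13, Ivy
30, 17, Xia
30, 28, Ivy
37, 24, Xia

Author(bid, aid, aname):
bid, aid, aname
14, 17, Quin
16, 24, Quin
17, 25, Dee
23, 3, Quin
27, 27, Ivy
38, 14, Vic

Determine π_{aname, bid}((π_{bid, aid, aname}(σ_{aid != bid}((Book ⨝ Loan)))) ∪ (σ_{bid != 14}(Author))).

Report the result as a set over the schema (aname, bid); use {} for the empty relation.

Natural join on aid: {(30, p3, 13, Ivy), (30, p3, 17, Xia), (30, p3, 28, Ivy), (30, x2, 13, Ivy), (30, x2, 17, Xia), (30, x2, 28, Ivy)}
σ[aid != bid]: keep tuples satisfying aid != bid → {(30, p3, 13, Ivy), (30, p3, 17, Xia), (30, p3, 28, Ivy), (30, x2, 13, Ivy), (30, x2, 17, Xia), (30, x2, 28, Ivy)}
Projecting to bid, aid, aname (3 duplicate(s) eliminated): {(13, 30, Ivy), (17, 30, Xia), (28, 30, Ivy)}
σ[bid != 14]: keep tuples satisfying bid != 14 → {(16, 24, Quin), (17, 25, Dee), (23, 3, Quin), (27, 27, Ivy), (38, 14, Vic)}
Set union of the two operands is {(13, 30, Ivy), (16, 24, Quin), (17, 25, Dee), (17, 30, Xia), (23, 3, Quin), (27, 27, Ivy), (28, 30, Ivy), (38, 14, Vic)}.
Projecting to aname, bid: {(Dee, 17), (Ivy, 13), (Ivy, 27), (Ivy, 28), (Quin, 16), (Quin, 23), (Vic, 38), (Xia, 17)}

{(Dee, 17), (Ivy, 13), (Ivy, 27), (Ivy, 28), (Quin, 16), (Quin, 23), (Vic, 38), (Xia, 17)}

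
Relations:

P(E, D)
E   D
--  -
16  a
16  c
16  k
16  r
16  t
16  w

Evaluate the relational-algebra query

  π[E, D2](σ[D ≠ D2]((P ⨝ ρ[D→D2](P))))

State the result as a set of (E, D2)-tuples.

{(16, a), (16, c), (16, k), (16, r), (16, t), (16, w)}

ρ[D→D2]: schema becomes (E, D2); tuples unchanged.
Natural join on E: {(16, a, a), (16, a, c), (16, a, k), (16, a, r), (16, a, t), (16, a, w), (16, c, a), (16, c, c), (16, c, k), (16, c, r), (16, c, t), (16, c, w), (16, k, a), (16, k, c), (16, k, k), (16, k, r), (16, k, t), (16, k, w), (16, r, a), (16, r, c), (16, r, k), (16, r, r), (16, r, t), (16, r, w), (16, t, a), (16, t, c), (16, t, k), (16, t, r), (16, t, t), (16, t, w), (16, w, a), (16, w, c), (16, w, k), (16, w, r), (16, w, t), (16, w, w)}
σ[D ≠ D2]: keep tuples satisfying D ≠ D2 → {(16, a, c), (16, a, k), (16, a, r), (16, a, t), (16, a, w), (16, c, a), (16, c, k), (16, c, r), (16, c, t), (16, c, w), (16, k, a), (16, k, c), (16, k, r), (16, k, t), (16, k, w), (16, r, a), (16, r, c), (16, r, k), (16, r, t), (16, r, w), (16, t, a), (16, t, c), (16, t, k), (16, t, r), (16, t, w), (16, w, a), (16, w, c), (16, w, k), (16, w, r), (16, w, t)}
Keep only column(s) E, D2 (24 duplicate(s) eliminated): {(16, a), (16, c), (16, k), (16, r), (16, t), (16, w)}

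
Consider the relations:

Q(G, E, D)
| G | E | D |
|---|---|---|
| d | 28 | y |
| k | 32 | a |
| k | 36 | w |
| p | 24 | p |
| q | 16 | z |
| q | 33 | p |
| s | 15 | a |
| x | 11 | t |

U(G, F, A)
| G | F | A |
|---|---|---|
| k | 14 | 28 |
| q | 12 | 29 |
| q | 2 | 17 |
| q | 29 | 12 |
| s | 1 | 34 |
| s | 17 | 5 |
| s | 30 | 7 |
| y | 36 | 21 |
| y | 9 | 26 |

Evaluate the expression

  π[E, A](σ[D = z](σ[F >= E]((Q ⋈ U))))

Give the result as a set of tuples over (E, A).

Q ⋈ U (natural join on G): {(k, 32, a, 14, 28), (k, 36, w, 14, 28), (q, 16, z, 12, 29), (q, 16, z, 2, 17), (q, 16, z, 29, 12), (q, 33, p, 12, 29), (q, 33, p, 2, 17), (q, 33, p, 29, 12), (s, 15, a, 1, 34), (s, 15, a, 17, 5), (s, 15, a, 30, 7)}
Apply σ_{F >= E}; surviving tuples: {(q, 16, z, 29, 12), (s, 15, a, 17, 5), (s, 15, a, 30, 7)}
Apply σ_{D = z}; surviving tuples: {(q, 16, z, 29, 12)}
Projecting to E, A: {(16, 12)}

{(16, 12)}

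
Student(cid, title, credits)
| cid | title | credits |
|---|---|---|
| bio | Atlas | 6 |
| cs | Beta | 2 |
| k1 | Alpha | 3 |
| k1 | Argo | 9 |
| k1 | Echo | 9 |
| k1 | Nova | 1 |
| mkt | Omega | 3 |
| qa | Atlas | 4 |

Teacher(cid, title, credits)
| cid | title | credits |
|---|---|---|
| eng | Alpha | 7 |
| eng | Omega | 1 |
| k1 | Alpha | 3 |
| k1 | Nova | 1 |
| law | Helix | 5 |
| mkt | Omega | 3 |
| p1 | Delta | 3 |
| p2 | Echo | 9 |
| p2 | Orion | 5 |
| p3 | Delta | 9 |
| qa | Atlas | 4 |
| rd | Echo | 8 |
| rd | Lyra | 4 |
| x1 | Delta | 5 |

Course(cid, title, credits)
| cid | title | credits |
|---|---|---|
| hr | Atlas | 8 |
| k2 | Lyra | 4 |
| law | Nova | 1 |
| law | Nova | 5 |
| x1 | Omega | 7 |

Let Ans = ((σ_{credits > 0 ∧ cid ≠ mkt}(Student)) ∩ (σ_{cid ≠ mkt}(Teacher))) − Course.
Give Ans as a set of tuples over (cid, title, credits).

{(k1, Alpha, 3), (k1, Nova, 1), (qa, Atlas, 4)}

Apply σ_{credits > 0 ∧ cid ≠ mkt}; surviving tuples: {(bio, Atlas, 6), (cs, Beta, 2), (k1, Alpha, 3), (k1, Argo, 9), (k1, Echo, 9), (k1, Nova, 1), (qa, Atlas, 4)}
Apply σ_{cid ≠ mkt}; surviving tuples: {(eng, Alpha, 7), (eng, Omega, 1), (k1, Alpha, 3), (k1, Nova, 1), (law, Helix, 5), (p1, Delta, 3), (p2, Echo, 9), (p2, Orion, 5), (p3, Delta, 9), (qa, Atlas, 4), (rd, Echo, 8), (rd, Lyra, 4), (x1, Delta, 5)}
Intersection: {(bio, Atlas, 6), (cs, Beta, 2), (k1, Alpha, 3), (k1, Argo, 9), (k1, Echo, 9), (k1, Nova, 1), (qa, Atlas, 4)} with {(eng, Alpha, 7), (eng, Omega, 1), (k1, Alpha, 3), (k1, Nova, 1), (law, Helix, 5), (p1, Delta, 3), (p2, Echo, 9), (p2, Orion, 5), (p3, Delta, 9), (qa, Atlas, 4), (rd, Echo, 8), (rd, Lyra, 4), (x1, Delta, 5)} → {(k1, Alpha, 3), (k1, Nova, 1), (qa, Atlas, 4)}
Difference: {(k1, Alpha, 3), (k1, Nova, 1), (qa, Atlas, 4)} with {(hr, Atlas, 8), (k2, Lyra, 4), (law, Nova, 1), (law, Nova, 5), (x1, Omega, 7)} → {(k1, Alpha, 3), (k1, Nova, 1), (qa, Atlas, 4)}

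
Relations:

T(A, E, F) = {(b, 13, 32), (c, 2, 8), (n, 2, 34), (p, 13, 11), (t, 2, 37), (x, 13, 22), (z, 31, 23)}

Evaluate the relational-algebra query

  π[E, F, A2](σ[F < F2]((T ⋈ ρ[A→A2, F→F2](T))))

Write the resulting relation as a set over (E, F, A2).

ρ[A→A2, F→F2]: schema becomes (A2, E, F2); tuples unchanged.
Natural join on E: {(b, 13, 32, b, 32), (b, 13, 32, p, 11), (b, 13, 32, x, 22), (c, 2, 8, c, 8), (c, 2, 8, n, 34), (c, 2, 8, t, 37), (n, 2, 34, c, 8), (n, 2, 34, n, 34), (n, 2, 34, t, 37), (p, 13, 11, b, 32), (p, 13, 11, p, 11), (p, 13, 11, x, 22), (t, 2, 37, c, 8), (t, 2, 37, n, 34), (t, 2, 37, t, 37), (x, 13, 22, b, 32), (x, 13, 22, p, 11), (x, 13, 22, x, 22), (z, 31, 23, z, 23)}
σ[F < F2]: keep tuples satisfying F < F2 → {(c, 2, 8, n, 34), (c, 2, 8, t, 37), (n, 2, 34, t, 37), (p, 13, 11, b, 32), (p, 13, 11, x, 22), (x, 13, 22, b, 32)}
π[E, F, A2]: project onto (E, F, A2) → {(13, 11, b), (13, 11, x), (13, 22, b), (2, 34, t), (2, 8, n), (2, 8, t)}

{(13, 11, b), (13, 11, x), (13, 22, b), (2, 34, t), (2, 8, n), (2, 8, t)}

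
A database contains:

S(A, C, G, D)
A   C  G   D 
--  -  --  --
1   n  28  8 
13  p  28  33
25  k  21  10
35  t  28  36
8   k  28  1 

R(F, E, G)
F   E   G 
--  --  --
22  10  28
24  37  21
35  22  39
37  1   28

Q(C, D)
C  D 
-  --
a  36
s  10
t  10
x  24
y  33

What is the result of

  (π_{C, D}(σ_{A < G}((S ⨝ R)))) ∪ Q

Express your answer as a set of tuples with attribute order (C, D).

Joining S and R on G yields {(1, n, 28, 8, 22, 10), (1, n, 28, 8, 37, 1), (13, p, 28, 33, 22, 10), (13, p, 28, 33, 37, 1), (25, k, 21, 10, 24, 37), (35, t, 28, 36, 22, 10), (35, t, 28, 36, 37, 1), (8, k, 28, 1, 22, 10), (8, k, 28, 1, 37, 1)}.
Apply σ_{A < G}; surviving tuples: {(1, n, 28, 8, 22, 10), (1, n, 28, 8, 37, 1), (13, p, 28, 33, 22, 10), (13, p, 28, 33, 37, 1), (8, k, 28, 1, 22, 10), (8, k, 28, 1, 37, 1)}
Projecting to C, D (3 duplicate(s) eliminated): {(k, 1), (n, 8), (p, 33)}
Union: {(k, 1), (n, 8), (p, 33)} with {(a, 36), (s, 10), (t, 10), (x, 24), (y, 33)} → {(a, 36), (k, 1), (n, 8), (p, 33), (s, 10), (t, 10), (x, 24), (y, 33)}

{(a, 36), (k, 1), (n, 8), (p, 33), (s, 10), (t, 10), (x, 24), (y, 33)}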